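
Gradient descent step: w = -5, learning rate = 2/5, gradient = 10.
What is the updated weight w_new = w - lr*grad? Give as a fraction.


w_new = -5 - 2/5 * 10 = -5 - 4 = -9.

-9


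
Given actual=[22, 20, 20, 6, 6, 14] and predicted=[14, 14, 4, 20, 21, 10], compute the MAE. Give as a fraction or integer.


MAE = (1/6) * (|22-14|=8 + |20-14|=6 + |20-4|=16 + |6-20|=14 + |6-21|=15 + |14-10|=4). Sum = 63. MAE = 21/2.

21/2


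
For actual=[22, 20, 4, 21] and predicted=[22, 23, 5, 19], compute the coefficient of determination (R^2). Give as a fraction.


Mean(y) = 67/4. SS_res = 14. SS_tot = 875/4. R^2 = 1 - 14/(875/4) = 117/125.

117/125


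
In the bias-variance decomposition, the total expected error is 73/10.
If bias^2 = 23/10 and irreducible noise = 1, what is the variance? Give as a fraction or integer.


Total error = bias^2 + variance + irreducible noise. So variance = 73/10 - 23/10 - 1 = 4.

4


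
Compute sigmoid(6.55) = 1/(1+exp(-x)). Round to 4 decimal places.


sigma(6.55) = 1/(1+e^(-6.55)) = 1/(1+0.001430) = 1/1.001430 = 0.9986.

0.9986


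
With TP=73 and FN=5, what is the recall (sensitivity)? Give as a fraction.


Recall = TP / (TP + FN) = 73 / 78 = 73/78.

73/78


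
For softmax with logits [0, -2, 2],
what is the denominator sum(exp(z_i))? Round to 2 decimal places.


Denom = e^0=1.0000 + e^-2=0.1353 + e^2=7.3891. Sum = 8.5244, which rounds to 8.52.

8.52


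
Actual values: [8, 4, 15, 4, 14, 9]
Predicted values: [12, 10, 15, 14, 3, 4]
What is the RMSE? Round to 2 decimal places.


MSE = 49.6667. RMSE = sqrt(49.6667) = 7.05.

7.05


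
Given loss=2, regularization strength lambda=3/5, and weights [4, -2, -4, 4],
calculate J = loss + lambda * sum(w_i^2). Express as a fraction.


L2 sq norm = sum(w^2) = 52. J = 2 + 3/5 * 52 = 166/5.

166/5


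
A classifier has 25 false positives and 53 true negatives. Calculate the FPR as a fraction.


FPR = FP / (FP + TN) = 25 / 78 = 25/78.

25/78


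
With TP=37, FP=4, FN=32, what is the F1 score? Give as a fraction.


Precision = 37/41 = 37/41. Recall = 37/69 = 37/69. F1 = 2*P*R/(P+R) = 37/55.

37/55


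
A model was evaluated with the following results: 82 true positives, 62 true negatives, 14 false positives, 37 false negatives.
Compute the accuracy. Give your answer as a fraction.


Accuracy = (TP + TN) / (TP + TN + FP + FN) = (82 + 62) / 195 = 48/65.

48/65


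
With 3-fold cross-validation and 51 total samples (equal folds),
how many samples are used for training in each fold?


Each validation fold has 51/3 = 17 samples. Training set = 51 - 17 = 34.

34


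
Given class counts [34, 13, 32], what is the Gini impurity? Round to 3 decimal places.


Total = 79. Proportions: 34/79, 13/79, 32/79. sum(p_i^2) = 0.3764. Gini = 1 - 0.3764 = 0.6236, which rounds to 0.624.

0.624


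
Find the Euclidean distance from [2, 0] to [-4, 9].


d = sqrt(sum of squared differences). (2--4)^2=36, (0-9)^2=81. Sum = 117.

sqrt(117)


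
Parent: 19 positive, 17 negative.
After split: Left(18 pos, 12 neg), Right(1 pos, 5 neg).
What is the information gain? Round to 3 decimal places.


H(parent) = 0.9978. H(left) = 0.9710, H(right) = 0.6500. Weighted = (30/36)*0.9710 + (6/36)*0.6500 = 0.9175. IG = 0.9978 - 0.9175 = 0.0803, which rounds to 0.080.

0.080


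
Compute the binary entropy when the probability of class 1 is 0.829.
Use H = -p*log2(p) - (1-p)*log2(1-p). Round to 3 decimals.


H = -0.829*log2(0.829) - 0.171*log2(0.171) = 0.660.

0.660


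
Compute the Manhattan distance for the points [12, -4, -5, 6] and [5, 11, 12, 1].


d = sum of absolute differences: |12-5|=7 + |-4-11|=15 + |-5-12|=17 + |6-1|=5 = 44.

44


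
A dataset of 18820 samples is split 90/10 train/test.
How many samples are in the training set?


Test set = 18820 * 10% = 1882. Training set = 18820 - 1882 = 16938.

16938


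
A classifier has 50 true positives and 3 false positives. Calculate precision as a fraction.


Precision = TP / (TP + FP) = 50 / 53 = 50/53.

50/53


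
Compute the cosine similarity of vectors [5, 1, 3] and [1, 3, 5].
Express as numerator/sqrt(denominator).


dot = 23. |a|^2 = 35, |b|^2 = 35. cos = 23/sqrt(1225).

23/sqrt(1225)


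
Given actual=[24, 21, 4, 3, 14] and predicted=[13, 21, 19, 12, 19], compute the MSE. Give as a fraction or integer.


MSE = (1/5) * ((24-13)^2=121 + (21-21)^2=0 + (4-19)^2=225 + (3-12)^2=81 + (14-19)^2=25). Sum = 452. MSE = 452/5.

452/5


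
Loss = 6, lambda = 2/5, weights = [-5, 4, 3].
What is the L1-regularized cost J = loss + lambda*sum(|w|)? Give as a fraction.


L1 norm = sum(|w|) = 12. J = 6 + 2/5 * 12 = 54/5.

54/5


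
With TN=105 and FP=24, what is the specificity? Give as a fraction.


Specificity = TN / (TN + FP) = 105 / 129 = 35/43.

35/43


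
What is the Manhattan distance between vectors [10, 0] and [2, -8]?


d = sum of absolute differences: |10-2|=8 + |0--8|=8 = 16.

16


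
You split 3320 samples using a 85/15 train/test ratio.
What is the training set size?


Test set = 3320 * 15% = 498. Training set = 3320 - 498 = 2822.

2822


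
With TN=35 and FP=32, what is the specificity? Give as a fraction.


Specificity = TN / (TN + FP) = 35 / 67 = 35/67.

35/67


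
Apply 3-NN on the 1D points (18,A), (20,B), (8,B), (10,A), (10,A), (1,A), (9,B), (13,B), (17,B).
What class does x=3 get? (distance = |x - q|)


Distances: |18-3|=15, |20-3|=17, |8-3|=5, |10-3|=7, |10-3|=7, |1-3|=2, |9-3|=6, |13-3|=10, |17-3|=14. 3 nearest: (1,A), (8,B), (9,B). Counts: {'A': 1, 'B': 2}. Majority class: B.

B


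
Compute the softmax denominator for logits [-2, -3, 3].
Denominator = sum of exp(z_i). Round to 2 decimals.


Denom = e^-2=0.1353 + e^-3=0.0498 + e^3=20.0855. Sum = 20.2706, which rounds to 20.27.

20.27


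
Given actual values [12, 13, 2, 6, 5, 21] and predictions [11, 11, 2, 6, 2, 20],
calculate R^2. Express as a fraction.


Mean(y) = 59/6. SS_res = 15. SS_tot = 1433/6. R^2 = 1 - 15/(1433/6) = 1343/1433.

1343/1433


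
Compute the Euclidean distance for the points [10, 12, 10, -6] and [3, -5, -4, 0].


d = sqrt(sum of squared differences). (10-3)^2=49, (12--5)^2=289, (10--4)^2=196, (-6-0)^2=36. Sum = 570.

sqrt(570)


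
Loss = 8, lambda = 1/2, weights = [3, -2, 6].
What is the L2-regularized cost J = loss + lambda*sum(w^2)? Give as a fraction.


L2 sq norm = sum(w^2) = 49. J = 8 + 1/2 * 49 = 65/2.

65/2


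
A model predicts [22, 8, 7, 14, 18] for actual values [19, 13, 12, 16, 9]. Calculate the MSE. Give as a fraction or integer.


MSE = (1/5) * ((19-22)^2=9 + (13-8)^2=25 + (12-7)^2=25 + (16-14)^2=4 + (9-18)^2=81). Sum = 144. MSE = 144/5.

144/5


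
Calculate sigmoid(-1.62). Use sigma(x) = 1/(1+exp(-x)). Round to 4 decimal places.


sigma(-1.62) = 1/(1+e^(1.62)) = 1/(1+5.053090) = 1/6.053090 = 0.1652.

0.1652


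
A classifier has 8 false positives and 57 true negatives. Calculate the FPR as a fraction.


FPR = FP / (FP + TN) = 8 / 65 = 8/65.

8/65


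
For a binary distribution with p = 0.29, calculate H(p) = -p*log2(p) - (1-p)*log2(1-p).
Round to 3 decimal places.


H = -0.29*log2(0.29) - 0.71*log2(0.71) = 0.869.

0.869


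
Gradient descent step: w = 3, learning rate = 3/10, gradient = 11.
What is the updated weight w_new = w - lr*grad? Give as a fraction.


w_new = 3 - 3/10 * 11 = 3 - 33/10 = -3/10.

-3/10


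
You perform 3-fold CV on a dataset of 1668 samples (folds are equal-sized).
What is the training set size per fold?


Each validation fold has 1668/3 = 556 samples. Training set = 1668 - 556 = 1112.

1112


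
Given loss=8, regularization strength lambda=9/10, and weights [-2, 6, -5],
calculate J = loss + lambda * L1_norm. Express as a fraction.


L1 norm = sum(|w|) = 13. J = 8 + 9/10 * 13 = 197/10.

197/10


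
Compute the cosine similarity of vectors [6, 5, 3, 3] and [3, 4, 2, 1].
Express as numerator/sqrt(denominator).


dot = 47. |a|^2 = 79, |b|^2 = 30. cos = 47/sqrt(2370).

47/sqrt(2370)


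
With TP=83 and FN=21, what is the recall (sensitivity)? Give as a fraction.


Recall = TP / (TP + FN) = 83 / 104 = 83/104.

83/104


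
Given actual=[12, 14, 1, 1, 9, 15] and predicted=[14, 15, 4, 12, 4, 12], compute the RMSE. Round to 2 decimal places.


MSE = 28.1667. RMSE = sqrt(28.1667) = 5.31.

5.31


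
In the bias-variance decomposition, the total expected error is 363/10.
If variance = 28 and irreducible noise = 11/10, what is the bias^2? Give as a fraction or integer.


Total error = bias^2 + variance + irreducible noise. So bias^2 = 363/10 - 28 - 11/10 = 36/5.

36/5


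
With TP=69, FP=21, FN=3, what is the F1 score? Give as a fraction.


Precision = 69/90 = 23/30. Recall = 69/72 = 23/24. F1 = 2*P*R/(P+R) = 23/27.

23/27


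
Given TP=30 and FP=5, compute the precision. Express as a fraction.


Precision = TP / (TP + FP) = 30 / 35 = 6/7.

6/7


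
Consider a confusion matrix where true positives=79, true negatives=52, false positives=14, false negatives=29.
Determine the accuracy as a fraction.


Accuracy = (TP + TN) / (TP + TN + FP + FN) = (79 + 52) / 174 = 131/174.

131/174


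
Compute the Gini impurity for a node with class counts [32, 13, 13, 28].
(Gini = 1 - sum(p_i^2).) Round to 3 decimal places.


Total = 86. Proportions: 32/86, 13/86, 13/86, 28/86. sum(p_i^2) = 0.2902. Gini = 1 - 0.2902 = 0.7098, which rounds to 0.710.

0.710


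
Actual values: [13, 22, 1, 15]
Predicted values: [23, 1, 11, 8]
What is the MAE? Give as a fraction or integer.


MAE = (1/4) * (|13-23|=10 + |22-1|=21 + |1-11|=10 + |15-8|=7). Sum = 48. MAE = 12.

12


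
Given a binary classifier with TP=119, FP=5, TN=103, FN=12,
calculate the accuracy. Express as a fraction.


Accuracy = (TP + TN) / (TP + TN + FP + FN) = (119 + 103) / 239 = 222/239.

222/239


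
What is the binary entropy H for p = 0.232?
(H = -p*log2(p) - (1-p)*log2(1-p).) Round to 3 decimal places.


H = -0.232*log2(0.232) - 0.768*log2(0.768) = 0.781.

0.781


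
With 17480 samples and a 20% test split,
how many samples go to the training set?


Test set = 17480 * 20% = 3496. Training set = 17480 - 3496 = 13984.

13984


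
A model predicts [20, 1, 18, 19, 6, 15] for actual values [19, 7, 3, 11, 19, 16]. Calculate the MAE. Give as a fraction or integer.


MAE = (1/6) * (|19-20|=1 + |7-1|=6 + |3-18|=15 + |11-19|=8 + |19-6|=13 + |16-15|=1). Sum = 44. MAE = 22/3.

22/3


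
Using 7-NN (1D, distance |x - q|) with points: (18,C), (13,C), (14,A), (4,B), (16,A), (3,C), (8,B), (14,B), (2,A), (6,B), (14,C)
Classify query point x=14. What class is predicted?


Distances: |18-14|=4, |13-14|=1, |14-14|=0, |4-14|=10, |16-14|=2, |3-14|=11, |8-14|=6, |14-14|=0, |2-14|=12, |6-14|=8, |14-14|=0. 7 nearest: (14,A), (14,B), (14,C), (13,C), (16,A), (18,C), (8,B). Counts: {'A': 2, 'B': 2, 'C': 3}. Majority class: C.

C


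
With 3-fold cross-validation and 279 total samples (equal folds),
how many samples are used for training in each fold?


Each validation fold has 279/3 = 93 samples. Training set = 279 - 93 = 186.

186


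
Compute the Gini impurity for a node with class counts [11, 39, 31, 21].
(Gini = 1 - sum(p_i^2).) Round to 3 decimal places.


Total = 102. Proportions: 11/102, 39/102, 31/102, 21/102. sum(p_i^2) = 0.2926. Gini = 1 - 0.2926 = 0.7074, which rounds to 0.707.

0.707


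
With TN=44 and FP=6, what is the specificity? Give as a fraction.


Specificity = TN / (TN + FP) = 44 / 50 = 22/25.

22/25


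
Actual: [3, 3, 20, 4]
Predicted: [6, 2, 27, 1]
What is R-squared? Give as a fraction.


Mean(y) = 15/2. SS_res = 68. SS_tot = 209. R^2 = 1 - 68/(209) = 141/209.

141/209


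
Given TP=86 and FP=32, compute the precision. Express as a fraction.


Precision = TP / (TP + FP) = 86 / 118 = 43/59.

43/59


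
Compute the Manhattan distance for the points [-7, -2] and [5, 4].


d = sum of absolute differences: |-7-5|=12 + |-2-4|=6 = 18.

18


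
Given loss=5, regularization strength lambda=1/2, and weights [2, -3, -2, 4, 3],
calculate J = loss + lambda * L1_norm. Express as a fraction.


L1 norm = sum(|w|) = 14. J = 5 + 1/2 * 14 = 12.

12


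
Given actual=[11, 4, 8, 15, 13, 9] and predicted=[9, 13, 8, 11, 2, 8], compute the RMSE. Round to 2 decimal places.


MSE = 37.1667. RMSE = sqrt(37.1667) = 6.10.

6.10


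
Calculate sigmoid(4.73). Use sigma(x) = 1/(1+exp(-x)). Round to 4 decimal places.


sigma(4.73) = 1/(1+e^(-4.73)) = 1/(1+0.008826) = 1/1.008826 = 0.9913.

0.9913


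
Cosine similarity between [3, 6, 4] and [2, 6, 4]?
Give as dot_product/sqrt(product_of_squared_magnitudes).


dot = 58. |a|^2 = 61, |b|^2 = 56. cos = 58/sqrt(3416).

58/sqrt(3416)


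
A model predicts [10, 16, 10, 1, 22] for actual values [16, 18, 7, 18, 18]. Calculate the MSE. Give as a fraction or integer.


MSE = (1/5) * ((16-10)^2=36 + (18-16)^2=4 + (7-10)^2=9 + (18-1)^2=289 + (18-22)^2=16). Sum = 354. MSE = 354/5.

354/5


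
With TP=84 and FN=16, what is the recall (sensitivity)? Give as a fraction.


Recall = TP / (TP + FN) = 84 / 100 = 21/25.

21/25


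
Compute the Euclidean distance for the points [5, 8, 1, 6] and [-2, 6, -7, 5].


d = sqrt(sum of squared differences). (5--2)^2=49, (8-6)^2=4, (1--7)^2=64, (6-5)^2=1. Sum = 118.

sqrt(118)


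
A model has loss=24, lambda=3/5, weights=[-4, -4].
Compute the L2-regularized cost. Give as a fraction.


L2 sq norm = sum(w^2) = 32. J = 24 + 3/5 * 32 = 216/5.

216/5


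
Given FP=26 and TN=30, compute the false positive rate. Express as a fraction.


FPR = FP / (FP + TN) = 26 / 56 = 13/28.

13/28


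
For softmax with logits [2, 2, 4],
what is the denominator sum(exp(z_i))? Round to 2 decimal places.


Denom = e^2=7.3891 + e^2=7.3891 + e^4=54.5982. Sum = 69.3764, which rounds to 69.38.

69.38


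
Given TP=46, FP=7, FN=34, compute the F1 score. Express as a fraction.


Precision = 46/53 = 46/53. Recall = 46/80 = 23/40. F1 = 2*P*R/(P+R) = 92/133.

92/133


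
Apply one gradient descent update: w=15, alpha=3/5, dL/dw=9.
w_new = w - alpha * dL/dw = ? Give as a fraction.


w_new = 15 - 3/5 * 9 = 15 - 27/5 = 48/5.

48/5


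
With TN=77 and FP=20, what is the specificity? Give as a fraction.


Specificity = TN / (TN + FP) = 77 / 97 = 77/97.

77/97


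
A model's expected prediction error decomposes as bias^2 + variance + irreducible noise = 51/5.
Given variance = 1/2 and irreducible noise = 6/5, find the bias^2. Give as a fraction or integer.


Total error = bias^2 + variance + irreducible noise. So bias^2 = 51/5 - 1/2 - 6/5 = 17/2.

17/2


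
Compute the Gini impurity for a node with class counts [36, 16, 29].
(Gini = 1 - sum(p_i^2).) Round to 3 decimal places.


Total = 81. Proportions: 36/81, 16/81, 29/81. sum(p_i^2) = 0.3647. Gini = 1 - 0.3647 = 0.6353, which rounds to 0.635.

0.635


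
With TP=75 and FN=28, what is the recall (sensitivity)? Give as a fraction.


Recall = TP / (TP + FN) = 75 / 103 = 75/103.

75/103


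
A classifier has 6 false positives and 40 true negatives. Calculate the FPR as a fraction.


FPR = FP / (FP + TN) = 6 / 46 = 3/23.

3/23


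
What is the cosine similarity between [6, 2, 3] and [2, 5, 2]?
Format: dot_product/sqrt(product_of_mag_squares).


dot = 28. |a|^2 = 49, |b|^2 = 33. cos = 28/sqrt(1617).

28/sqrt(1617)


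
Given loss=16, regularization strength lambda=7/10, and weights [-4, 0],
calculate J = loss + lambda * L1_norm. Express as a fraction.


L1 norm = sum(|w|) = 4. J = 16 + 7/10 * 4 = 94/5.

94/5


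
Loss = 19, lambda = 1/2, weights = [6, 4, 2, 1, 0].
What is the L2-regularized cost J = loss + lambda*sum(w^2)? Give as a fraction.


L2 sq norm = sum(w^2) = 57. J = 19 + 1/2 * 57 = 95/2.

95/2


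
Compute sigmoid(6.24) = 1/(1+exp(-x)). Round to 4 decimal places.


sigma(6.24) = 1/(1+e^(-6.24)) = 1/(1+0.001950) = 1/1.001950 = 0.9981.

0.9981


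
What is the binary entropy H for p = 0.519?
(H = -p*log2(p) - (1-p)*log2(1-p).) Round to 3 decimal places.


H = -0.519*log2(0.519) - 0.481*log2(0.481) = 0.999.

0.999


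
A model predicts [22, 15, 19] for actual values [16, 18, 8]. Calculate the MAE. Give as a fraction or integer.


MAE = (1/3) * (|16-22|=6 + |18-15|=3 + |8-19|=11). Sum = 20. MAE = 20/3.

20/3


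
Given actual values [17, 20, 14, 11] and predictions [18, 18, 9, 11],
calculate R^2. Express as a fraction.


Mean(y) = 31/2. SS_res = 30. SS_tot = 45. R^2 = 1 - 30/(45) = 1/3.

1/3


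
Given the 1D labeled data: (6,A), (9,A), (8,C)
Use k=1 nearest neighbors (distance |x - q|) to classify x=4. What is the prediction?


Distances: |6-4|=2, |9-4|=5, |8-4|=4. 1 nearest: (6,A). Counts: {'A': 1}. Majority class: A.

A


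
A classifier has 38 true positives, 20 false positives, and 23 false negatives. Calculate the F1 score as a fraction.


Precision = 38/58 = 19/29. Recall = 38/61 = 38/61. F1 = 2*P*R/(P+R) = 76/119.

76/119


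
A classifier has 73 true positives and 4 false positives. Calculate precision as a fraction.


Precision = TP / (TP + FP) = 73 / 77 = 73/77.

73/77


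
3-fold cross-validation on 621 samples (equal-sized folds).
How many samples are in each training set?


Each validation fold has 621/3 = 207 samples. Training set = 621 - 207 = 414.

414


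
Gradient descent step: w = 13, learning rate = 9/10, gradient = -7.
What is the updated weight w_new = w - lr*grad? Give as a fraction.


w_new = 13 - 9/10 * -7 = 13 - -63/10 = 193/10.

193/10


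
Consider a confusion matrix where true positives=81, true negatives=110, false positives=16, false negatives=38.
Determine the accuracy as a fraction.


Accuracy = (TP + TN) / (TP + TN + FP + FN) = (81 + 110) / 245 = 191/245.

191/245


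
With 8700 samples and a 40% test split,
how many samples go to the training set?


Test set = 8700 * 40% = 3480. Training set = 8700 - 3480 = 5220.

5220


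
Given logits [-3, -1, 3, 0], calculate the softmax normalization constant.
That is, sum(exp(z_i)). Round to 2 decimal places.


Denom = e^-3=0.0498 + e^-1=0.3679 + e^3=20.0855 + e^0=1.0000. Sum = 21.5032, which rounds to 21.50.

21.50


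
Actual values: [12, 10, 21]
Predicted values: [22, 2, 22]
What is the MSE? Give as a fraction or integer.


MSE = (1/3) * ((12-22)^2=100 + (10-2)^2=64 + (21-22)^2=1). Sum = 165. MSE = 55.

55


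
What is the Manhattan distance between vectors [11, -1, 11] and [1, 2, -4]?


d = sum of absolute differences: |11-1|=10 + |-1-2|=3 + |11--4|=15 = 28.

28


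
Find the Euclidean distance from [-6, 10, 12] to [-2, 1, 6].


d = sqrt(sum of squared differences). (-6--2)^2=16, (10-1)^2=81, (12-6)^2=36. Sum = 133.

sqrt(133)


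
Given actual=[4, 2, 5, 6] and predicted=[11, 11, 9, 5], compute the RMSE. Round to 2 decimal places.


MSE = 36.7500. RMSE = sqrt(36.7500) = 6.06.

6.06


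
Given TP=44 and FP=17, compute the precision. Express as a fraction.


Precision = TP / (TP + FP) = 44 / 61 = 44/61.

44/61


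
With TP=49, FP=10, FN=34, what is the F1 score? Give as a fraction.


Precision = 49/59 = 49/59. Recall = 49/83 = 49/83. F1 = 2*P*R/(P+R) = 49/71.

49/71


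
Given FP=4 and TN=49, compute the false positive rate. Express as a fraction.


FPR = FP / (FP + TN) = 4 / 53 = 4/53.

4/53


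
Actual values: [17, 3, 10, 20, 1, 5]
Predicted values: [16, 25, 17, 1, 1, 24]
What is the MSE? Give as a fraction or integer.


MSE = (1/6) * ((17-16)^2=1 + (3-25)^2=484 + (10-17)^2=49 + (20-1)^2=361 + (1-1)^2=0 + (5-24)^2=361). Sum = 1256. MSE = 628/3.

628/3


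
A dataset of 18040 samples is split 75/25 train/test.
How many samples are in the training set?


Test set = 18040 * 25% = 4510. Training set = 18040 - 4510 = 13530.

13530


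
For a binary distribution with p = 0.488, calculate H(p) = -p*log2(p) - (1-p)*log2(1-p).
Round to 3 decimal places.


H = -0.488*log2(0.488) - 0.512*log2(0.512) = 1.000.

1.000


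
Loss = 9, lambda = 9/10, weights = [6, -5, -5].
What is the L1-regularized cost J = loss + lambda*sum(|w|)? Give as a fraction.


L1 norm = sum(|w|) = 16. J = 9 + 9/10 * 16 = 117/5.

117/5


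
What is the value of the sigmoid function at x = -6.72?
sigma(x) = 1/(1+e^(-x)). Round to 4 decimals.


sigma(-6.72) = 1/(1+e^(6.72)) = 1/(1+828.817511) = 1/829.817511 = 0.0012.

0.0012


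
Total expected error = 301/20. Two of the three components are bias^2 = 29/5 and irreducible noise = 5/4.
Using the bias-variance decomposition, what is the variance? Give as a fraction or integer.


Total error = bias^2 + variance + irreducible noise. So variance = 301/20 - 29/5 - 5/4 = 8.

8


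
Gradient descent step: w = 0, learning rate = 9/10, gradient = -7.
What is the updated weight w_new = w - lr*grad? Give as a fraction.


w_new = 0 - 9/10 * -7 = 0 - -63/10 = 63/10.

63/10


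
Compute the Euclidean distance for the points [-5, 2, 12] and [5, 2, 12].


d = sqrt(sum of squared differences). (-5-5)^2=100, (2-2)^2=0, (12-12)^2=0. Sum = 100.

10


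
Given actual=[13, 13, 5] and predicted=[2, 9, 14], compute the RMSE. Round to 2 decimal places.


MSE = 72.6667. RMSE = sqrt(72.6667) = 8.52.

8.52


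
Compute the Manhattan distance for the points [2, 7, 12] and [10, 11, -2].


d = sum of absolute differences: |2-10|=8 + |7-11|=4 + |12--2|=14 = 26.

26


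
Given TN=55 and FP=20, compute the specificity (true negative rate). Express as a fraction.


Specificity = TN / (TN + FP) = 55 / 75 = 11/15.

11/15


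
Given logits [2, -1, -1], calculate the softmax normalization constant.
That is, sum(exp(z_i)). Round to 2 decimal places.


Denom = e^2=7.3891 + e^-1=0.3679 + e^-1=0.3679. Sum = 8.1249, which rounds to 8.12.

8.12


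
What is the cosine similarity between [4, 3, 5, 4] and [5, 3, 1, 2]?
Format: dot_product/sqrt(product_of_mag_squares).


dot = 42. |a|^2 = 66, |b|^2 = 39. cos = 42/sqrt(2574).

42/sqrt(2574)


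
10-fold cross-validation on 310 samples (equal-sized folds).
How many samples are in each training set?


Each validation fold has 310/10 = 31 samples. Training set = 310 - 31 = 279.

279


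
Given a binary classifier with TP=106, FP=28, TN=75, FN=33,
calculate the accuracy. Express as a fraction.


Accuracy = (TP + TN) / (TP + TN + FP + FN) = (106 + 75) / 242 = 181/242.

181/242


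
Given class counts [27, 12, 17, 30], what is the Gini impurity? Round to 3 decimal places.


Total = 86. Proportions: 27/86, 12/86, 17/86, 30/86. sum(p_i^2) = 0.2788. Gini = 1 - 0.2788 = 0.7212, which rounds to 0.721.

0.721


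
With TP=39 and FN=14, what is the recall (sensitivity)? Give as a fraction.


Recall = TP / (TP + FN) = 39 / 53 = 39/53.

39/53


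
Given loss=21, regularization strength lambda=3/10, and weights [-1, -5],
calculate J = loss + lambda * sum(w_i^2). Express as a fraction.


L2 sq norm = sum(w^2) = 26. J = 21 + 3/10 * 26 = 144/5.

144/5


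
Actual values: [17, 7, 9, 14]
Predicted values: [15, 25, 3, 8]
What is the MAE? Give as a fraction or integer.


MAE = (1/4) * (|17-15|=2 + |7-25|=18 + |9-3|=6 + |14-8|=6). Sum = 32. MAE = 8.

8


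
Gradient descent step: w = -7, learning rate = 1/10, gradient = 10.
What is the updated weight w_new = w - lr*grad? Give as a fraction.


w_new = -7 - 1/10 * 10 = -7 - 1 = -8.

-8


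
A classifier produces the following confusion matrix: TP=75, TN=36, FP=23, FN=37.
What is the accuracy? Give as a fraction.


Accuracy = (TP + TN) / (TP + TN + FP + FN) = (75 + 36) / 171 = 37/57.

37/57


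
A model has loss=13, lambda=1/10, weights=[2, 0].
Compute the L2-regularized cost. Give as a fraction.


L2 sq norm = sum(w^2) = 4. J = 13 + 1/10 * 4 = 67/5.

67/5


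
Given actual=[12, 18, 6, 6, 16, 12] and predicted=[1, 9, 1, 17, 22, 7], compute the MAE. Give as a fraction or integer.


MAE = (1/6) * (|12-1|=11 + |18-9|=9 + |6-1|=5 + |6-17|=11 + |16-22|=6 + |12-7|=5). Sum = 47. MAE = 47/6.

47/6


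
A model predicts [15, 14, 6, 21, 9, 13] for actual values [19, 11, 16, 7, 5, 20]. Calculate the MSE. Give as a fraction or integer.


MSE = (1/6) * ((19-15)^2=16 + (11-14)^2=9 + (16-6)^2=100 + (7-21)^2=196 + (5-9)^2=16 + (20-13)^2=49). Sum = 386. MSE = 193/3.

193/3


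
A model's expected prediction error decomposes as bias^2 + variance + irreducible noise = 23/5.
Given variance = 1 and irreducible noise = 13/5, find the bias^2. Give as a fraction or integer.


Total error = bias^2 + variance + irreducible noise. So bias^2 = 23/5 - 1 - 13/5 = 1.

1


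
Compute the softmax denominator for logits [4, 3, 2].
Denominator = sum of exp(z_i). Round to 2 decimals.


Denom = e^4=54.5982 + e^3=20.0855 + e^2=7.3891. Sum = 82.0728, which rounds to 82.07.

82.07


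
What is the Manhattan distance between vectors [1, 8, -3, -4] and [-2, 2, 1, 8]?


d = sum of absolute differences: |1--2|=3 + |8-2|=6 + |-3-1|=4 + |-4-8|=12 = 25.

25


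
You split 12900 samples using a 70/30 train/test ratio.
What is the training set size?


Test set = 12900 * 30% = 3870. Training set = 12900 - 3870 = 9030.

9030


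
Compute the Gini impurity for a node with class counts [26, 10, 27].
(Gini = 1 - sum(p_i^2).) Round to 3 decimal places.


Total = 63. Proportions: 26/63, 10/63, 27/63. sum(p_i^2) = 0.3792. Gini = 1 - 0.3792 = 0.6208, which rounds to 0.621.

0.621


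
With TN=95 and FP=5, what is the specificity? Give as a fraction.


Specificity = TN / (TN + FP) = 95 / 100 = 19/20.

19/20


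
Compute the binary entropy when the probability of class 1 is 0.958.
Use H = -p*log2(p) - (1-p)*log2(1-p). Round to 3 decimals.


H = -0.958*log2(0.958) - 0.042*log2(0.042) = 0.251.

0.251


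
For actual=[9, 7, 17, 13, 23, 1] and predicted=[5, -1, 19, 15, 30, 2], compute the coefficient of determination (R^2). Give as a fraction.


Mean(y) = 35/3. SS_res = 138. SS_tot = 904/3. R^2 = 1 - 138/(904/3) = 245/452.

245/452


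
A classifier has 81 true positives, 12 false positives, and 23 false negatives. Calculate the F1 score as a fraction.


Precision = 81/93 = 27/31. Recall = 81/104 = 81/104. F1 = 2*P*R/(P+R) = 162/197.

162/197


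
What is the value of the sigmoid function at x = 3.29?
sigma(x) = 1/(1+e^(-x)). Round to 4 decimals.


sigma(3.29) = 1/(1+e^(-3.29)) = 1/(1+0.037254) = 1/1.037254 = 0.9641.

0.9641


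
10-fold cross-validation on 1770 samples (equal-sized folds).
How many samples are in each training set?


Each validation fold has 1770/10 = 177 samples. Training set = 1770 - 177 = 1593.

1593


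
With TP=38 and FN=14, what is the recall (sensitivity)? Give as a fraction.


Recall = TP / (TP + FN) = 38 / 52 = 19/26.

19/26


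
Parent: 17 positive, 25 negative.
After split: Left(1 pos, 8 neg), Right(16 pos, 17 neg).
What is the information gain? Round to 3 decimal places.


H(parent) = 0.9737. H(left) = 0.5033, H(right) = 0.9993. Weighted = (9/42)*0.5033 + (33/42)*0.9993 = 0.8930. IG = 0.9737 - 0.8930 = 0.0807, which rounds to 0.081.

0.081


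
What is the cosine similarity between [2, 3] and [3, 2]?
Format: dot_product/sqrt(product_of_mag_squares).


dot = 12. |a|^2 = 13, |b|^2 = 13. cos = 12/sqrt(169).

12/sqrt(169)


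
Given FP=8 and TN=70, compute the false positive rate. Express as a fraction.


FPR = FP / (FP + TN) = 8 / 78 = 4/39.

4/39


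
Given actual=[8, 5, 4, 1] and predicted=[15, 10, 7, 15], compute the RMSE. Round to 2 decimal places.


MSE = 69.7500. RMSE = sqrt(69.7500) = 8.35.

8.35


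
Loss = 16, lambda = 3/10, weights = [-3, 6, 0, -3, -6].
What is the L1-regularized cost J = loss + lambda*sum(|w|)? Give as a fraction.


L1 norm = sum(|w|) = 18. J = 16 + 3/10 * 18 = 107/5.

107/5


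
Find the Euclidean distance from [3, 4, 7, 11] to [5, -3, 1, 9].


d = sqrt(sum of squared differences). (3-5)^2=4, (4--3)^2=49, (7-1)^2=36, (11-9)^2=4. Sum = 93.

sqrt(93)


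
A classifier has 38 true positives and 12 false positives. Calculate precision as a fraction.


Precision = TP / (TP + FP) = 38 / 50 = 19/25.

19/25


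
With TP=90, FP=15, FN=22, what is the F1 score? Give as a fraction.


Precision = 90/105 = 6/7. Recall = 90/112 = 45/56. F1 = 2*P*R/(P+R) = 180/217.

180/217


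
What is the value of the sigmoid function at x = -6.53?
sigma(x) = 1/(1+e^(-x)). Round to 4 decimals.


sigma(-6.53) = 1/(1+e^(6.53)) = 1/(1+685.398211) = 1/686.398211 = 0.0015.

0.0015


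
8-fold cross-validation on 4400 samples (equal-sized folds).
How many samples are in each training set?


Each validation fold has 4400/8 = 550 samples. Training set = 4400 - 550 = 3850.

3850


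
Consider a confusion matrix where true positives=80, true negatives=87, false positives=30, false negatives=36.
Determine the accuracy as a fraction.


Accuracy = (TP + TN) / (TP + TN + FP + FN) = (80 + 87) / 233 = 167/233.

167/233


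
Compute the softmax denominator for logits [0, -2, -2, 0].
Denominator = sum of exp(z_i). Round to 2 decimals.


Denom = e^0=1.0000 + e^-2=0.1353 + e^-2=0.1353 + e^0=1.0000. Sum = 2.2706, which rounds to 2.27.

2.27


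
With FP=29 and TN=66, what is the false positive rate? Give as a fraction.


FPR = FP / (FP + TN) = 29 / 95 = 29/95.

29/95


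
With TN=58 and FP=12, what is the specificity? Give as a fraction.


Specificity = TN / (TN + FP) = 58 / 70 = 29/35.

29/35


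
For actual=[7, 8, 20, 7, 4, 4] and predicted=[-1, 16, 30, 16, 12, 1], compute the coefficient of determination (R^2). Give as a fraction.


Mean(y) = 25/3. SS_res = 382. SS_tot = 532/3. R^2 = 1 - 382/(532/3) = -307/266.

-307/266


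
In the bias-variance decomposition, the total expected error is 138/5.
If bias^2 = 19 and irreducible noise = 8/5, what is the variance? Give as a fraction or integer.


Total error = bias^2 + variance + irreducible noise. So variance = 138/5 - 19 - 8/5 = 7.

7


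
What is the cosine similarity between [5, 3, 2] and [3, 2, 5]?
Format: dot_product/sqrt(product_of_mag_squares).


dot = 31. |a|^2 = 38, |b|^2 = 38. cos = 31/sqrt(1444).

31/sqrt(1444)


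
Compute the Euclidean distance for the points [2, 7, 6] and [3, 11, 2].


d = sqrt(sum of squared differences). (2-3)^2=1, (7-11)^2=16, (6-2)^2=16. Sum = 33.

sqrt(33)


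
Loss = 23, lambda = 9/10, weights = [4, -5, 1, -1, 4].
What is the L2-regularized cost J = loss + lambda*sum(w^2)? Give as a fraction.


L2 sq norm = sum(w^2) = 59. J = 23 + 9/10 * 59 = 761/10.

761/10


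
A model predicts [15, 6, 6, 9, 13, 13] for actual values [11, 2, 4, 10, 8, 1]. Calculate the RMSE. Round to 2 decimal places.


MSE = 34.3333. RMSE = sqrt(34.3333) = 5.86.

5.86


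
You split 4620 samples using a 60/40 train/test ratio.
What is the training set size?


Test set = 4620 * 40% = 1848. Training set = 4620 - 1848 = 2772.

2772


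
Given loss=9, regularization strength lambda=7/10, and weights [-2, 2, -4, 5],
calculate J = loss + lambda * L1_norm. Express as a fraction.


L1 norm = sum(|w|) = 13. J = 9 + 7/10 * 13 = 181/10.

181/10


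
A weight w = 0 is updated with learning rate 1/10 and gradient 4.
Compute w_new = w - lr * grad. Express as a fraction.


w_new = 0 - 1/10 * 4 = 0 - 2/5 = -2/5.

-2/5


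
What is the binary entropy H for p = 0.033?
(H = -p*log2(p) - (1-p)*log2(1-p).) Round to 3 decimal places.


H = -0.033*log2(0.033) - 0.967*log2(0.967) = 0.209.

0.209


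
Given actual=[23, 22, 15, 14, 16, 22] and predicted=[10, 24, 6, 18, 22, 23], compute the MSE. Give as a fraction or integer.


MSE = (1/6) * ((23-10)^2=169 + (22-24)^2=4 + (15-6)^2=81 + (14-18)^2=16 + (16-22)^2=36 + (22-23)^2=1). Sum = 307. MSE = 307/6.

307/6


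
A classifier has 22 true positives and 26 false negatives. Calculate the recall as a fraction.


Recall = TP / (TP + FN) = 22 / 48 = 11/24.

11/24


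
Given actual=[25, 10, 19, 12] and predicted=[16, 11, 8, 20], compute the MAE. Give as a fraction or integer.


MAE = (1/4) * (|25-16|=9 + |10-11|=1 + |19-8|=11 + |12-20|=8). Sum = 29. MAE = 29/4.

29/4


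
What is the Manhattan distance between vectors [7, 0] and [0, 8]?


d = sum of absolute differences: |7-0|=7 + |0-8|=8 = 15.

15


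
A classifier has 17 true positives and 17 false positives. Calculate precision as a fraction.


Precision = TP / (TP + FP) = 17 / 34 = 1/2.

1/2


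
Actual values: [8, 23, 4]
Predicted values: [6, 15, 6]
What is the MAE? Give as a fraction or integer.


MAE = (1/3) * (|8-6|=2 + |23-15|=8 + |4-6|=2). Sum = 12. MAE = 4.

4


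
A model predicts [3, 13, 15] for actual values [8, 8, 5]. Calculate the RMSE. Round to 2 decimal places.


MSE = 50.0000. RMSE = sqrt(50.0000) = 7.07.

7.07


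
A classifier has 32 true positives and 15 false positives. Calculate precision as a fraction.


Precision = TP / (TP + FP) = 32 / 47 = 32/47.

32/47


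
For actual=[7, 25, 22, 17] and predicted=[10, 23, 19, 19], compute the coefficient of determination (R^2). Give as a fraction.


Mean(y) = 71/4. SS_res = 26. SS_tot = 747/4. R^2 = 1 - 26/(747/4) = 643/747.

643/747


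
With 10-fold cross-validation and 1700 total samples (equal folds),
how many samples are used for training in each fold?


Each validation fold has 1700/10 = 170 samples. Training set = 1700 - 170 = 1530.

1530


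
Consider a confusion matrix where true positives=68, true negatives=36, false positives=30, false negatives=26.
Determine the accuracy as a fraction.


Accuracy = (TP + TN) / (TP + TN + FP + FN) = (68 + 36) / 160 = 13/20.

13/20


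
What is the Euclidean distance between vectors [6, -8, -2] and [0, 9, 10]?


d = sqrt(sum of squared differences). (6-0)^2=36, (-8-9)^2=289, (-2-10)^2=144. Sum = 469.

sqrt(469)


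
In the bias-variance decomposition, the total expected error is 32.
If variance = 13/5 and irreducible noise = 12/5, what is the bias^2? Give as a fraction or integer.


Total error = bias^2 + variance + irreducible noise. So bias^2 = 32 - 13/5 - 12/5 = 27.

27


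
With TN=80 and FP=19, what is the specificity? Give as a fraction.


Specificity = TN / (TN + FP) = 80 / 99 = 80/99.

80/99


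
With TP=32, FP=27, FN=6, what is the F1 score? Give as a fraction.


Precision = 32/59 = 32/59. Recall = 32/38 = 16/19. F1 = 2*P*R/(P+R) = 64/97.

64/97


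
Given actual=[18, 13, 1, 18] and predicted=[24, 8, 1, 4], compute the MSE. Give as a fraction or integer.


MSE = (1/4) * ((18-24)^2=36 + (13-8)^2=25 + (1-1)^2=0 + (18-4)^2=196). Sum = 257. MSE = 257/4.

257/4


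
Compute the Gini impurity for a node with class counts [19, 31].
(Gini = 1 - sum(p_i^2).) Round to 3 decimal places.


Total = 50. Proportions: 19/50, 31/50. sum(p_i^2) = 0.5288. Gini = 1 - 0.5288 = 0.4712, which rounds to 0.471.

0.471


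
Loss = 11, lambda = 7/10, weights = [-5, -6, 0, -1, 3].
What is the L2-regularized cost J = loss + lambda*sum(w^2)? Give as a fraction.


L2 sq norm = sum(w^2) = 71. J = 11 + 7/10 * 71 = 607/10.

607/10


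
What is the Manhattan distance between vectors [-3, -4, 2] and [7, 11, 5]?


d = sum of absolute differences: |-3-7|=10 + |-4-11|=15 + |2-5|=3 = 28.

28


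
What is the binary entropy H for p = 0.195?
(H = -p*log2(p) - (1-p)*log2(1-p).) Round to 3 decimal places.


H = -0.195*log2(0.195) - 0.805*log2(0.805) = 0.712.

0.712


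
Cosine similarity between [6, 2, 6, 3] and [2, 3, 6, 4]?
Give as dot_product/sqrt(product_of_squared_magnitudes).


dot = 66. |a|^2 = 85, |b|^2 = 65. cos = 66/sqrt(5525).

66/sqrt(5525)


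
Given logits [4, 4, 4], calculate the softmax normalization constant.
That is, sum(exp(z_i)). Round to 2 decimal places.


Denom = e^4=54.5982 + e^4=54.5982 + e^4=54.5982. Sum = 163.7946, which rounds to 163.79.

163.79


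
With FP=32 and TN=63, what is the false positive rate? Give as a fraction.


FPR = FP / (FP + TN) = 32 / 95 = 32/95.

32/95


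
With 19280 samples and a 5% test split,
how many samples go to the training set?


Test set = 19280 * 5% = 964. Training set = 19280 - 964 = 18316.

18316


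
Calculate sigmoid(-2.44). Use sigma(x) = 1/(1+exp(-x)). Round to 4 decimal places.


sigma(-2.44) = 1/(1+e^(2.44)) = 1/(1+11.473041) = 1/12.473041 = 0.0802.

0.0802


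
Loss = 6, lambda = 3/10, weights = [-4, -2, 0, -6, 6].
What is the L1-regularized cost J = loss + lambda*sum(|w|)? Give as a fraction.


L1 norm = sum(|w|) = 18. J = 6 + 3/10 * 18 = 57/5.

57/5


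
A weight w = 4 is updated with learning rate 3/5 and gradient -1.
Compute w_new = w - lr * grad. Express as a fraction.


w_new = 4 - 3/5 * -1 = 4 - -3/5 = 23/5.

23/5


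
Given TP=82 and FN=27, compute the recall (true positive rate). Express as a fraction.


Recall = TP / (TP + FN) = 82 / 109 = 82/109.

82/109


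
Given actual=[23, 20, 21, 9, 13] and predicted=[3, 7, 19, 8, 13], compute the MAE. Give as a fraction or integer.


MAE = (1/5) * (|23-3|=20 + |20-7|=13 + |21-19|=2 + |9-8|=1 + |13-13|=0). Sum = 36. MAE = 36/5.

36/5


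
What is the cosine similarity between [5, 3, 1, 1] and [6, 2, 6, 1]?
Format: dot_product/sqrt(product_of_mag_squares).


dot = 43. |a|^2 = 36, |b|^2 = 77. cos = 43/sqrt(2772).

43/sqrt(2772)


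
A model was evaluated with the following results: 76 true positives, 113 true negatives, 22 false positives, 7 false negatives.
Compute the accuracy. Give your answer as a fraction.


Accuracy = (TP + TN) / (TP + TN + FP + FN) = (76 + 113) / 218 = 189/218.

189/218


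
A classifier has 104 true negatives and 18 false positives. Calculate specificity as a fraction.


Specificity = TN / (TN + FP) = 104 / 122 = 52/61.

52/61


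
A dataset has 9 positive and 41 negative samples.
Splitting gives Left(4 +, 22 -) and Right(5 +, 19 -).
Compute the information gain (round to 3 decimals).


H(parent) = 0.6801. H(left) = 0.6194, H(right) = 0.7383. Weighted = (26/50)*0.6194 + (24/50)*0.7383 = 0.6765. IG = 0.6801 - 0.6765 = 0.0036, which rounds to 0.004.

0.004


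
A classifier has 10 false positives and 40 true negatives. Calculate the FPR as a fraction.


FPR = FP / (FP + TN) = 10 / 50 = 1/5.

1/5


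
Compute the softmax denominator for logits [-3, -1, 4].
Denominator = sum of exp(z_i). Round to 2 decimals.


Denom = e^-3=0.0498 + e^-1=0.3679 + e^4=54.5982. Sum = 55.0159, which rounds to 55.02.

55.02


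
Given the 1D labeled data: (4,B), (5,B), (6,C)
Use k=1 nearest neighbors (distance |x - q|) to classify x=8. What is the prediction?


Distances: |4-8|=4, |5-8|=3, |6-8|=2. 1 nearest: (6,C). Counts: {'C': 1}. Majority class: C.

C


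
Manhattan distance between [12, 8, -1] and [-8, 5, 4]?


d = sum of absolute differences: |12--8|=20 + |8-5|=3 + |-1-4|=5 = 28.

28


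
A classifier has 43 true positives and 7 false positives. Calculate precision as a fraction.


Precision = TP / (TP + FP) = 43 / 50 = 43/50.

43/50


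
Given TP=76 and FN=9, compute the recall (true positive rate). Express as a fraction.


Recall = TP / (TP + FN) = 76 / 85 = 76/85.

76/85


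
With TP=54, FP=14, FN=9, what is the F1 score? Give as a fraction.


Precision = 54/68 = 27/34. Recall = 54/63 = 6/7. F1 = 2*P*R/(P+R) = 108/131.

108/131


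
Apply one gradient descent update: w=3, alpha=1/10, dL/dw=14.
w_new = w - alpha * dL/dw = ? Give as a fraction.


w_new = 3 - 1/10 * 14 = 3 - 7/5 = 8/5.

8/5


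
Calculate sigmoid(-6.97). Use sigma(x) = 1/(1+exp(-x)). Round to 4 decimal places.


sigma(-6.97) = 1/(1+e^(6.97)) = 1/(1+1064.222751) = 1/1065.222751 = 0.0009.

0.0009
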